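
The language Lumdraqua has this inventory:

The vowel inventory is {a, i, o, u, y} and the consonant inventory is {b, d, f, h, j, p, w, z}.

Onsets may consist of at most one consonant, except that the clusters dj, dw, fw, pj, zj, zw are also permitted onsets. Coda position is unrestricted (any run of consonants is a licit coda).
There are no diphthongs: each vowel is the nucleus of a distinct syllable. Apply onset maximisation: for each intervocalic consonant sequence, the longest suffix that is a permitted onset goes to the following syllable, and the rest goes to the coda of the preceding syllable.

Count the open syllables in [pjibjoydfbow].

The vowels are i, o, y, o — 4 nuclei, so 4 syllables.
/i…o/ gap (V1→V2): /bj/ — longest licit onset from the right is /j/, leaving /b/ as coda.
/o…y/ gap (V2→V3): hiatus — the boundary sits between the two vowels.
/y…o/ gap (V3→V4): cluster /dfb/ — the longest permitted-onset suffix is /b/; onset = /b/, preceding coda = /df/.
Syllabification: pjib.jo.ydf.bow.
Classifying each syllable: /pjib/ (closed), /jo/ (open), /ydf/ (closed), /bow/ (closed).
Open syllables: 1.

1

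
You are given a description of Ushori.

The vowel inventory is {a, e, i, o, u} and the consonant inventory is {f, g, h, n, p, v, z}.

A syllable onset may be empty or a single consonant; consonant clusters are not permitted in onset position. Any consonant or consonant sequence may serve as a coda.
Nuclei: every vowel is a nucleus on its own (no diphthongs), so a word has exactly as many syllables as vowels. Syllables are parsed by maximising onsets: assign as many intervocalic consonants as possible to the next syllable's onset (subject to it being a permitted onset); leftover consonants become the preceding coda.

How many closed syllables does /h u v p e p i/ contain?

The vowels are u, e, i — 3 nuclei, so 3 syllables.
Between /u/ (V1) and /e/ (V2): /vp/ — longest licit onset from the right is /p/, leaving /v/ as coda.
Between /e/ (V2) and /i/ (V3): /p/ is a single consonant, so it becomes the next onset.
Putting it together: huv.pe.pi.
Classifying each syllable: /huv/ (closed), /pe/ (open), /pi/ (open).
Closed syllables: 1.

1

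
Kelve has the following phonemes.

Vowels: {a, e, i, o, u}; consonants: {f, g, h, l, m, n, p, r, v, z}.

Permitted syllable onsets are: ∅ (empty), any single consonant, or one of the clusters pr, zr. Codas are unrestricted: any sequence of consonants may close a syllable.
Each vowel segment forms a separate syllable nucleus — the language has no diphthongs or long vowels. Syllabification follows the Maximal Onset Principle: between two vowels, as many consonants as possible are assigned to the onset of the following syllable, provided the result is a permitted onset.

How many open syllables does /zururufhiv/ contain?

Nuclei (vowels): u, u, u, i → 4 syllables.
V1 /u/ – V2 /u/: /r/ is a single consonant, so it becomes the next onset.
V2 /u/ – V3 /u/: just /r/ — single C goes to the following onset.
V3 /u/ – V4 /i/: /fh/ splits as /f/ + /h/ (/h/ is the longest suffix that is a licit onset).
Putting it together: zu.ru.ruf.hiv.
Classifying each syllable: /zu/ (open), /ru/ (open), /ruf/ (closed), /hiv/ (closed).
Open syllables: 2.

2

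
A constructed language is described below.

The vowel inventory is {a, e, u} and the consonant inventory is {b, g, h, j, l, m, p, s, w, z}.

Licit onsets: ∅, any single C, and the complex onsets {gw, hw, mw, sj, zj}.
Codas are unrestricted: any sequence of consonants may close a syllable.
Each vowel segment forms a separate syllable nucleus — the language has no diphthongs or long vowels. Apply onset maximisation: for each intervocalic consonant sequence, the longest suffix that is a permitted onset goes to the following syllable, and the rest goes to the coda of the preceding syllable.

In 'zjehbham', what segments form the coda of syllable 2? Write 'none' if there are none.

m

Nuclei (vowels): e, a → 2 syllables.
Between /e/ (V1) and /a/ (V2): /hbh/ — longest licit onset from the right is /h/, leaving /hb/ as coda.
So the parse is zjehb.ham.
Syllable 2 is /ham/: onset /h/, nucleus /a/, coda /m/.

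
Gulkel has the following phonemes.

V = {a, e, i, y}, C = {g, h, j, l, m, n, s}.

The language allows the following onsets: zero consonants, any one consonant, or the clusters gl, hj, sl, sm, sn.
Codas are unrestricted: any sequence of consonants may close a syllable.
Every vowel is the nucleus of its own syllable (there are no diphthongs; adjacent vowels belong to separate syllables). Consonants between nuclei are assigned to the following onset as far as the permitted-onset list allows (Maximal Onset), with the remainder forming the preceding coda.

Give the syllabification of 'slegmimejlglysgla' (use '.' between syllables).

Vowels present: e, i, e, y, a; each is a nucleus, giving 5 syllables.
σ1/σ2 boundary: /gm/; trying suffixes from longest down, /m/ is the first permitted one, so coda /g/ | onset /m/.
σ2/σ3 boundary: just /m/ — single C goes to the following onset.
σ3/σ4 boundary: /jlgl/; trying suffixes from longest down, /gl/ is the first permitted one, so coda /jl/ | onset /gl/.
σ4/σ5 boundary: /sgl/ — longest licit onset from the right is /gl/, leaving /s/ as coda.

sleg.mi.mejl.glys.gla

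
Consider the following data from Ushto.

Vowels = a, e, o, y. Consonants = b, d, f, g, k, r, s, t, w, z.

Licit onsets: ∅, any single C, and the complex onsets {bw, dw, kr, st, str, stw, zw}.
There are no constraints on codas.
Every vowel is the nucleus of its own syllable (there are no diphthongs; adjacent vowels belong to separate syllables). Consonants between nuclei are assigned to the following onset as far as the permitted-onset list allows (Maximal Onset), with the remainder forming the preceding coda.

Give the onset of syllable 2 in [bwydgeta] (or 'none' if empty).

Nuclei (vowels): y, e, a → 3 syllables.
V1 /y/ – V2 /e/: cluster /dg/ — the longest permitted-onset suffix is /g/; onset = /g/, preceding coda = /d/.
V2 /e/ – V3 /a/: just /t/ — single C goes to the following onset.
So the parse is bwyd.ge.ta.
Syllable 2 is /ge/: onset /g/, nucleus /e/, coda ∅.

g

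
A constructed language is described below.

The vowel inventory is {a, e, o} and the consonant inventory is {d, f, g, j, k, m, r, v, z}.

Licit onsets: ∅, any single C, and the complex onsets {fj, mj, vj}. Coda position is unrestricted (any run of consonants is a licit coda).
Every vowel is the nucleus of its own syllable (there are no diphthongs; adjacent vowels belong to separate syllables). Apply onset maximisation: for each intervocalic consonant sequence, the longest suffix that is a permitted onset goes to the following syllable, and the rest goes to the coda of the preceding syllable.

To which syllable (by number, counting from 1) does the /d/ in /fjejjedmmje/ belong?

Vowels present: e, e, e; each is a nucleus, giving 3 syllables.
V1 /e/ – V2 /e/: /jj/ splits as /j/ + /j/ (/j/ is the longest suffix that is a licit onset).
V2 /e/ – V3 /e/: cluster /dmmj/ — the longest permitted-onset suffix is /mj/; onset = /mj/, preceding coda = /dm/.
So the parse is fjej.jedm.mje.
The /d/ is in the coda of syllable 2 (/jedm/).

2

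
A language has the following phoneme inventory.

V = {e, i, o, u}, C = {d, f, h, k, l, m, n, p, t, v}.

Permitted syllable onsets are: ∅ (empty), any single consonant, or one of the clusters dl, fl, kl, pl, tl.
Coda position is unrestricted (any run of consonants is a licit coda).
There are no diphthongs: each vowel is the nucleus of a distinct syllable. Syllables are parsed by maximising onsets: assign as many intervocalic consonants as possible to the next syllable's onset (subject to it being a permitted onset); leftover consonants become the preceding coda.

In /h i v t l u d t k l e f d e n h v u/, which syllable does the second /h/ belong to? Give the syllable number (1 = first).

Nuclei (vowels): i, u, e, e, u → 5 syllables.
V1 /i/ – V2 /u/: /vtl/; trying suffixes from longest down, /tl/ is the first permitted one, so coda /v/ | onset /tl/.
V2 /u/ – V3 /e/: cluster /dtkl/ — the longest permitted-onset suffix is /kl/; onset = /kl/, preceding coda = /dt/.
V3 /e/ – V4 /e/: cluster /fd/ — the longest permitted-onset suffix is /d/; onset = /d/, preceding coda = /f/.
V4 /e/ – V5 /u/: /nhv/; trying suffixes from longest down, /v/ is the first permitted one, so coda /nh/ | onset /v/.
So the parse is hiv.tludt.klef.denh.vu.
The second /h/ is in the coda of syllable 4 (/denh/).

4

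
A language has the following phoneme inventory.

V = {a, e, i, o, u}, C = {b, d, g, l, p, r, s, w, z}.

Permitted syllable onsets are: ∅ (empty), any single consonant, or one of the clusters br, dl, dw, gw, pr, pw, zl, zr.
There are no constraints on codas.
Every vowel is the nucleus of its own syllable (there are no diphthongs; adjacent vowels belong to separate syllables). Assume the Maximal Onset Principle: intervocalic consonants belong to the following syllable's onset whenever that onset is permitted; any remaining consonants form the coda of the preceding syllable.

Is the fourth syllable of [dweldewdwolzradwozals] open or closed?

Vowels present: e, e, o, a, o, a; each is a nucleus, giving 6 syllables.
σ1/σ2 boundary: /ld/ — longest licit onset from the right is /d/, leaving /l/ as coda.
σ2/σ3 boundary: /wdw/ — longest licit onset from the right is /dw/, leaving /w/ as coda.
σ3/σ4 boundary: /lzr/; trying suffixes from longest down, /zr/ is the first permitted one, so coda /l/ | onset /zr/.
σ4/σ5 boundary: cluster /dw/ — /dw/ is itself a permitted onset, so the whole cluster goes right; preceding coda = ∅.
σ5/σ6 boundary: /z/ → onset of the next syllable (single consonants are always licit onsets).
Putting it together: dwel.dew.dwol.zra.dwo.zals.
Syllable 4 is /zra/; it ends in its nucleus with no coda, so it is open.

open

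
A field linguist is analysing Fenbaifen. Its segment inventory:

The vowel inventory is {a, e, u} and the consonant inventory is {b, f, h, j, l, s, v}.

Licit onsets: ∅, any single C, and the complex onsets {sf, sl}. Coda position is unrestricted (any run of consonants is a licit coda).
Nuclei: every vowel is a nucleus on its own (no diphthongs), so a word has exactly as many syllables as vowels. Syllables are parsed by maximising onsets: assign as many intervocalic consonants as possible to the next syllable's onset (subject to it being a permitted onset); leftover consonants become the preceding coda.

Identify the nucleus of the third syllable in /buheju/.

u

Vowels present: u, e, u; each is a nucleus, giving 3 syllables.
The third nucleus (vowel 3 from the left) is /u/.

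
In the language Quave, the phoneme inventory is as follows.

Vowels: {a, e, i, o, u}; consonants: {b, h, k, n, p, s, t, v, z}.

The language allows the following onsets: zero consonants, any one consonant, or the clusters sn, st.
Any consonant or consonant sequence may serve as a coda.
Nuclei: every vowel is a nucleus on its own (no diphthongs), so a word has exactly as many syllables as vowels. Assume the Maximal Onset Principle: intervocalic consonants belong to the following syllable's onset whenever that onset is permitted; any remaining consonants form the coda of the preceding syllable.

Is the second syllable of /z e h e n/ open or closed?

The vowels are e, e — 2 nuclei, so 2 syllables.
/e…e/ gap (V1→V2): just /h/ — single C goes to the following onset.
Result: ze.hen.
Syllable 2 is /hen/ with coda /n/, so it is closed.

closed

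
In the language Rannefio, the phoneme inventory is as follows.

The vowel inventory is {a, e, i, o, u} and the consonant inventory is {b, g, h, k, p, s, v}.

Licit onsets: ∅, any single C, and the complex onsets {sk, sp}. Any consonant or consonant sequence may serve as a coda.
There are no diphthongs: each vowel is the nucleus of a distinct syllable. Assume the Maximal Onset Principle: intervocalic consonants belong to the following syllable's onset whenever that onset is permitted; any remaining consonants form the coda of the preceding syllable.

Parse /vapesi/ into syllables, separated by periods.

Nuclei (vowels): a, e, i → 3 syllables.
/a…e/ gap (V1→V2): /p/ is a single consonant, so it becomes the next onset.
/e…i/ gap (V2→V3): just /s/ — single C goes to the following onset.

va.pe.si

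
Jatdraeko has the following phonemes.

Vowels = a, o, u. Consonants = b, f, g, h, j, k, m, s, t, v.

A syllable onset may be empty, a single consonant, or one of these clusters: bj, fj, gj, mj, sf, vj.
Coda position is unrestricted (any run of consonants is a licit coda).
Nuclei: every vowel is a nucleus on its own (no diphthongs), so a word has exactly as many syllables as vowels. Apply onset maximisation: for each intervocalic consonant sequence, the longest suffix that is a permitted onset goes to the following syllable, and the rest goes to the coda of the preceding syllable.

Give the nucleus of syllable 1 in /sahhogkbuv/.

a

Nuclei (vowels): a, o, u → 3 syllables.
The first nucleus (vowel 1 from the left) is /a/.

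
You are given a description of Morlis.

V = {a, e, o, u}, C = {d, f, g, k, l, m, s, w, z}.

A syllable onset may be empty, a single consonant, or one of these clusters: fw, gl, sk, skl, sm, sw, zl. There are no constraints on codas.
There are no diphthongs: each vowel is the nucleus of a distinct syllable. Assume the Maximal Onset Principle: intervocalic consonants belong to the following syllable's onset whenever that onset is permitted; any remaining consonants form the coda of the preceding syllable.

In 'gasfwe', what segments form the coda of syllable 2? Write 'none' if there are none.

none

The vowels are a, e — 2 nuclei, so 2 syllables.
V1 /a/ – V2 /e/: /sfw/ — longest licit onset from the right is /fw/, leaving /s/ as coda.
So the parse is gas.fwe.
Syllable 2 is /fwe/: onset /fw/, nucleus /e/, coda ∅.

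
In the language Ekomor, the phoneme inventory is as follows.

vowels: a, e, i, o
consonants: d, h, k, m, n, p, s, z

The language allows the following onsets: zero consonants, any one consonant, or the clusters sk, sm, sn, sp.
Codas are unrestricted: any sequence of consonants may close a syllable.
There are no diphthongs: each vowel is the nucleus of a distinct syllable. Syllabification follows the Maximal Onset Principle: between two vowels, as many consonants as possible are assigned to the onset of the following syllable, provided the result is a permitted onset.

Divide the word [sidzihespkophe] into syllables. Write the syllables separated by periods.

sid.zi.hesp.kop.he

Nuclei (vowels): i, i, e, o, e → 5 syllables.
σ1/σ2 boundary: cluster /dz/ — the longest permitted-onset suffix is /z/; onset = /z/, preceding coda = /d/.
σ2/σ3 boundary: /h/ → onset of the next syllable (single consonants are always licit onsets).
σ3/σ4 boundary: /spk/ — longest licit onset from the right is /k/, leaving /sp/ as coda.
σ4/σ5 boundary: /ph/ splits as /p/ + /h/ (/h/ is the longest suffix that is a licit onset).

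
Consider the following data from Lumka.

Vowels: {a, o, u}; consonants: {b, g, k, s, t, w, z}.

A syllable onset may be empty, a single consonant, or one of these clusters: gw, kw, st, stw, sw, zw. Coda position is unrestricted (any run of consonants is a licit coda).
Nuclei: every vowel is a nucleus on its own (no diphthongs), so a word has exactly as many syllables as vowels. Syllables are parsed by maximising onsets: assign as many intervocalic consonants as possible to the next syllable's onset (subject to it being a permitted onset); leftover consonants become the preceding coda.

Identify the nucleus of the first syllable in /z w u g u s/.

u

Nuclei (vowels): u, u → 2 syllables.
The first nucleus (vowel 1 from the left) is /u/.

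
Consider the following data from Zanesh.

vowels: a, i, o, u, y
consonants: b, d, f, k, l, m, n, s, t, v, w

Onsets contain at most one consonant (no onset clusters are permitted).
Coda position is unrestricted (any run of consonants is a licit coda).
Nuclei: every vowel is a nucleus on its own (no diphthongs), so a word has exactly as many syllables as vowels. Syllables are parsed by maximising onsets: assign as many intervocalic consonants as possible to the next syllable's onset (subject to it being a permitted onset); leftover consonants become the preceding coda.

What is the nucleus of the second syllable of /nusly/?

Vowels present: u, y; each is a nucleus, giving 2 syllables.
The second nucleus (vowel 2 from the left) is /y/.

y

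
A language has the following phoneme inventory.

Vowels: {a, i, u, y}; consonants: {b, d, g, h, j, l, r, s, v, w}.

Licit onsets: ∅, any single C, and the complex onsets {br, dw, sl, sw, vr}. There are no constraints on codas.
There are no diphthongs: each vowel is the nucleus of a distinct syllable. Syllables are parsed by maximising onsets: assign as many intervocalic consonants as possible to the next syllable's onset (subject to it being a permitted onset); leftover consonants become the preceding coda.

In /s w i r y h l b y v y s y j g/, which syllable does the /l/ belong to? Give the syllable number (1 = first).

2

Vowels present: i, y, y, y, y; each is a nucleus, giving 5 syllables.
Between /i/ (V1) and /y/ (V2): /r/ is a single consonant, so it becomes the next onset.
Between /y/ (V2) and /y/ (V3): cluster /hlb/ — the longest permitted-onset suffix is /b/; onset = /b/, preceding coda = /hl/.
Between /y/ (V3) and /y/ (V4): just /v/ — single C goes to the following onset.
Between /y/ (V4) and /y/ (V5): /s/ is a single consonant, so it becomes the next onset.
So the parse is swi.ryhl.by.vy.syjg.
The /l/ is in the coda of syllable 2 (/ryhl/).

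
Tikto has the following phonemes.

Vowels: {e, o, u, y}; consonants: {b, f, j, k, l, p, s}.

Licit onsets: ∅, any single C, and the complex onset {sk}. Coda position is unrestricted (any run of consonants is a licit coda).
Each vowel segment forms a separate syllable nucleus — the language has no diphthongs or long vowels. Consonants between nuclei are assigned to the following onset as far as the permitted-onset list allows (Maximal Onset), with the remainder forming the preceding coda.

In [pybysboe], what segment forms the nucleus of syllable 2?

The vowels are y, y, o, e — 4 nuclei, so 4 syllables.
The second nucleus (vowel 2 from the left) is /y/.

y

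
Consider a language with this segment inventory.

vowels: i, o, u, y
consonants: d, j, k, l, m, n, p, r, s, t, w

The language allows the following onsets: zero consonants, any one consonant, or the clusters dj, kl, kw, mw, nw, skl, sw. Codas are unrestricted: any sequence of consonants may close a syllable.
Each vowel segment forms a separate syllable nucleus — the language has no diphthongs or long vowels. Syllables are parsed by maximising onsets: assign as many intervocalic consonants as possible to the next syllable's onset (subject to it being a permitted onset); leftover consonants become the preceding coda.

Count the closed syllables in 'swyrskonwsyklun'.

3

Vowels present: y, o, y, u; each is a nucleus, giving 4 syllables.
Between /y/ (V1) and /o/ (V2): cluster /rsk/ — the longest permitted-onset suffix is /k/; onset = /k/, preceding coda = /rs/.
Between /o/ (V2) and /y/ (V3): /nws/ — longest licit onset from the right is /s/, leaving /nw/ as coda.
Between /y/ (V3) and /u/ (V4): /kl/ — entire cluster is a permitted onset → onset /kl/, coda ∅.
Result: swyrs.konw.sy.klun.
Classifying each syllable: /swyrs/ (closed), /konw/ (closed), /sy/ (open), /klun/ (closed).
Closed syllables: 3.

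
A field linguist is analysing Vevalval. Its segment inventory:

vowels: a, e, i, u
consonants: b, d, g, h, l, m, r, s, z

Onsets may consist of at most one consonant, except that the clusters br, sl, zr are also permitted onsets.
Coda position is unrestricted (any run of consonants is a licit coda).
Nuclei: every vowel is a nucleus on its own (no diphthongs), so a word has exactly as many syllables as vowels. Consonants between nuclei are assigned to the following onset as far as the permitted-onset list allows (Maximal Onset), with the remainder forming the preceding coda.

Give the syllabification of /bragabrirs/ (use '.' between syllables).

Nuclei (vowels): a, a, i → 3 syllables.
V1 /a/ – V2 /a/: /g/ is a single consonant, so it becomes the next onset.
V2 /a/ – V3 /i/: /br/ — entire cluster is a permitted onset → onset /br/, coda ∅.

bra.ga.brirs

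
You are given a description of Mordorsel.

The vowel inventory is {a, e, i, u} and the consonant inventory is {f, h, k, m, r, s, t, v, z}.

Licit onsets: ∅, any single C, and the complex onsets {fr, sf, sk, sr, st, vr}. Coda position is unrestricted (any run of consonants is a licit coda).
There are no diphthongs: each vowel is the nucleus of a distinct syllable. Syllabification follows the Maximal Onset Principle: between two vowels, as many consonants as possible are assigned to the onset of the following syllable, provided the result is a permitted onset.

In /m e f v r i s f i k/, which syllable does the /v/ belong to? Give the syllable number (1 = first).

Vowels present: e, i, i; each is a nucleus, giving 3 syllables.
V1 /e/ – V2 /i/: /fvr/; trying suffixes from longest down, /vr/ is the first permitted one, so coda /f/ | onset /vr/.
V2 /i/ – V3 /i/: cluster /sf/ — /sf/ is itself a permitted onset, so the whole cluster goes right; preceding coda = ∅.
Putting it together: mef.vri.sfik.
The /v/ is in the onset of syllable 2 (/vri/).

2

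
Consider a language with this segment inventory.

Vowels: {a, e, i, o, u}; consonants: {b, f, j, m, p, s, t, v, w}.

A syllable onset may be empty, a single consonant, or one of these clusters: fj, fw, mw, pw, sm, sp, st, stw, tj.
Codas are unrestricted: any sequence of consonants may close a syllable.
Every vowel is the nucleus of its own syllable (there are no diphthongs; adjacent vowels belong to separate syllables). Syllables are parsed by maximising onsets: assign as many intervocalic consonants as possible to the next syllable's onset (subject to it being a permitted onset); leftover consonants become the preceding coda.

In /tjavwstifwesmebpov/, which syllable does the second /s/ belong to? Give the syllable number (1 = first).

4

The vowels are a, i, e, e, o — 5 nuclei, so 5 syllables.
/a…i/ gap (V1→V2): cluster /vwst/ — the longest permitted-onset suffix is /st/; onset = /st/, preceding coda = /vw/.
/i…e/ gap (V2→V3): /fw/ is a licit onset in full, so it all attaches to the next syllable.
/e…e/ gap (V3→V4): /sm/ — entire cluster is a permitted onset → onset /sm/, coda ∅.
/e…o/ gap (V4→V5): /bp/ splits as /b/ + /p/ (/p/ is the longest suffix that is a licit onset).
Syllabification: tjavw.sti.fwe.smeb.pov.
The second /s/ is in the onset of syllable 4 (/smeb/).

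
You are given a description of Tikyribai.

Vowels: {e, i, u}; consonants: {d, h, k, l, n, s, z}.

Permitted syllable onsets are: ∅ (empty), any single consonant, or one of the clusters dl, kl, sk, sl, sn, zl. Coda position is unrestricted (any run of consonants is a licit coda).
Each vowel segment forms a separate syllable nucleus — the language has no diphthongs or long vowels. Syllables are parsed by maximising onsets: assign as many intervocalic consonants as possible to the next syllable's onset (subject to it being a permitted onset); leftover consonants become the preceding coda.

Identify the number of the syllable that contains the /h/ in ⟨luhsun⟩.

Vowels present: u, u; each is a nucleus, giving 2 syllables.
/u…u/ gap (V1→V2): /hs/ splits as /h/ + /s/ (/s/ is the longest suffix that is a licit onset).
Result: luh.sun.
The /h/ is in the coda of syllable 1 (/luh/).

1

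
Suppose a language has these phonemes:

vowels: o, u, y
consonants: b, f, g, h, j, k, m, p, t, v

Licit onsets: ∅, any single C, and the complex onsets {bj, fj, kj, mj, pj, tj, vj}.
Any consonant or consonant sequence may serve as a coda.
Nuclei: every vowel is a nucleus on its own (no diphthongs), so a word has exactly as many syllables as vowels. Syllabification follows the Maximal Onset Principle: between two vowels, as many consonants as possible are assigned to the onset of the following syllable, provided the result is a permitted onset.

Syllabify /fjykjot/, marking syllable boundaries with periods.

Vowels present: y, o; each is a nucleus, giving 2 syllables.
/y…o/ gap (V1→V2): /kj/ is a licit onset in full, so it all attaches to the next syllable.

fjy.kjot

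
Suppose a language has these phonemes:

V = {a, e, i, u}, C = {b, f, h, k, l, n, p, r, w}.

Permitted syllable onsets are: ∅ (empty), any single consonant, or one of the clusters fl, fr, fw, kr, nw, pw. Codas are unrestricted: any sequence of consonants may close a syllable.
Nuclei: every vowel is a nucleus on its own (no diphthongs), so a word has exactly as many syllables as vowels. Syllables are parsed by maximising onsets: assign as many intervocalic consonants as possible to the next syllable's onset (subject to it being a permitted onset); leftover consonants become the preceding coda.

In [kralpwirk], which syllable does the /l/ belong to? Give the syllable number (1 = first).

1

Nuclei (vowels): a, i → 2 syllables.
/a…i/ gap (V1→V2): /lpw/ splits as /l/ + /pw/ (/pw/ is the longest suffix that is a licit onset).
Putting it together: kral.pwirk.
The /l/ is in the coda of syllable 1 (/kral/).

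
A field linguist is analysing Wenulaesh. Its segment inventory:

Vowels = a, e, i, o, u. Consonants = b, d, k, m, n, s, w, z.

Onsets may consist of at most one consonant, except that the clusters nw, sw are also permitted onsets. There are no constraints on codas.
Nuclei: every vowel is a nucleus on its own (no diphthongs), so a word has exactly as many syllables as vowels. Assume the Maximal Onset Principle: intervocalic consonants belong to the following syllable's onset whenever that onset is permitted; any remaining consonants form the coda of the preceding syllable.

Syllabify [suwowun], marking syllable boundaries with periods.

su.wo.wun

Nuclei (vowels): u, o, u → 3 syllables.
/u…o/ gap (V1→V2): just /w/ — single C goes to the following onset.
/o…u/ gap (V2→V3): just /w/ — single C goes to the following onset.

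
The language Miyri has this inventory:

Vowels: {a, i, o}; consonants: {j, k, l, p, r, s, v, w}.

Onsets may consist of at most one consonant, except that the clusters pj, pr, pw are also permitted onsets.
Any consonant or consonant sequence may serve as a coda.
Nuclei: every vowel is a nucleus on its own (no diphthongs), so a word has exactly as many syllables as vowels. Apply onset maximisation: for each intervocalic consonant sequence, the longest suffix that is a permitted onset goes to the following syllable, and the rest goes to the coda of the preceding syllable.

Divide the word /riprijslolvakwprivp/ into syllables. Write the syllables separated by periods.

Nuclei (vowels): i, i, o, a, i → 5 syllables.
V1 /i/ – V2 /i/: /pr/ is a licit onset in full, so it all attaches to the next syllable.
V2 /i/ – V3 /o/: /jsl/; trying suffixes from longest down, /l/ is the first permitted one, so coda /js/ | onset /l/.
V3 /o/ – V4 /a/: /lv/; trying suffixes from longest down, /v/ is the first permitted one, so coda /l/ | onset /v/.
V4 /a/ – V5 /i/: /kwpr/ splits as /kw/ + /pr/ (/pr/ is the longest suffix that is a licit onset).

ri.prijs.lol.vakw.privp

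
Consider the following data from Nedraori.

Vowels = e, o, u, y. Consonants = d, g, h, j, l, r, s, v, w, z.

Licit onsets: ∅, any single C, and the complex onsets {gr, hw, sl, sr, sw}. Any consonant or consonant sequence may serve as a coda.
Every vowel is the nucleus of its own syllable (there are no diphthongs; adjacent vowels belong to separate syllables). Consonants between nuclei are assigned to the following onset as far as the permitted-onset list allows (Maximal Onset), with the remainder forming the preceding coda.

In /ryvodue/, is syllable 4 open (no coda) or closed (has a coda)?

Vowels present: y, o, u, e; each is a nucleus, giving 4 syllables.
/y…o/ gap (V1→V2): /v/ is a single consonant, so it becomes the next onset.
/o…u/ gap (V2→V3): /d/ is a single consonant, so it becomes the next onset.
/u…e/ gap (V3→V4): hiatus — the boundary sits between the two vowels.
Syllabification: ry.vo.du.e.
Syllable 4 is /e/; it ends in its nucleus with no coda, so it is open.

open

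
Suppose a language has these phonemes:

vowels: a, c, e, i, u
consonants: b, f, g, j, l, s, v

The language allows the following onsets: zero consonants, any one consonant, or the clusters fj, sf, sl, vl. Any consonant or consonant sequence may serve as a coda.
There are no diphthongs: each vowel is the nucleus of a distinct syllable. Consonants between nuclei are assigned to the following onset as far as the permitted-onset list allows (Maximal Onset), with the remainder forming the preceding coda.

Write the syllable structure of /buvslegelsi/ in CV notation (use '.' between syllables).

The vowels are u, e, e, i — 4 nuclei, so 4 syllables.
V1 /u/ – V2 /e/: /vsl/ — longest licit onset from the right is /sl/, leaving /v/ as coda.
V2 /e/ – V3 /e/: just /g/ — single C goes to the following onset.
V3 /e/ – V4 /i/: /ls/ — longest licit onset from the right is /s/, leaving /l/ as coda.
So the parse is buv.sle.gel.si.
Mapping each syllable to C/V: /buv/ → CVC, /sle/ → CCV, /gel/ → CVC, /si/ → CV.

CVC.CCV.CVC.CV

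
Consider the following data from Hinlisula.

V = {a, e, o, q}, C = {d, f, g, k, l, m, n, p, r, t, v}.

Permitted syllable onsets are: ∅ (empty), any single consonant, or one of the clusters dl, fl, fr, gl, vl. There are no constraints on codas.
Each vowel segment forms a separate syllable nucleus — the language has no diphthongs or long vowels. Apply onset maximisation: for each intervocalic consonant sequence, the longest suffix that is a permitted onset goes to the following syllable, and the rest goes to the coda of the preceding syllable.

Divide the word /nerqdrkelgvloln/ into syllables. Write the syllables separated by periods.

ne.rqdr.kelg.vloln

The vowels are e, q, e, o — 4 nuclei, so 4 syllables.
V1 /e/ – V2 /q/: /r/ → onset of the next syllable (single consonants are always licit onsets).
V2 /q/ – V3 /e/: /drk/ splits as /dr/ + /k/ (/k/ is the longest suffix that is a licit onset).
V3 /e/ – V4 /o/: /lgvl/ — longest licit onset from the right is /vl/, leaving /lg/ as coda.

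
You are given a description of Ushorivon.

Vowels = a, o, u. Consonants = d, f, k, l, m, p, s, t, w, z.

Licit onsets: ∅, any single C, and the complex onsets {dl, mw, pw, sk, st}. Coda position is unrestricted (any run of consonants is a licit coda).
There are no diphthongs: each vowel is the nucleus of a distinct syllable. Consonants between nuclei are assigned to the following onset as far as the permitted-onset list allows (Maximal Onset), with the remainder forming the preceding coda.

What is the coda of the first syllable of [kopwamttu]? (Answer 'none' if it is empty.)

none

The vowels are o, a, u — 3 nuclei, so 3 syllables.
/o…a/ gap (V1→V2): /pw/ — entire cluster is a permitted onset → onset /pw/, coda ∅.
/a…u/ gap (V2→V3): /mtt/ — longest licit onset from the right is /t/, leaving /mt/ as coda.
So the parse is ko.pwamt.tu.
Syllable 1 is /ko/: onset /k/, nucleus /o/, coda ∅.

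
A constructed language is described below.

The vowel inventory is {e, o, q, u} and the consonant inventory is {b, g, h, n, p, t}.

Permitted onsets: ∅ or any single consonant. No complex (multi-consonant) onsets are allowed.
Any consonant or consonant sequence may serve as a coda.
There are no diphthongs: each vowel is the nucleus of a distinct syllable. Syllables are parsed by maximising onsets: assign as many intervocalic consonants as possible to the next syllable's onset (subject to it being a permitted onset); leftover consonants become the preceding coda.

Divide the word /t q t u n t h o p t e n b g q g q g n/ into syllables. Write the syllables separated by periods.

tq.tunt.hop.tenb.gq.gqgn

Nuclei (vowels): q, u, o, e, q, q → 6 syllables.
V1 /q/ – V2 /u/: just /t/ — single C goes to the following onset.
V2 /u/ – V3 /o/: /nth/ — longest licit onset from the right is /h/, leaving /nt/ as coda.
V3 /o/ – V4 /e/: /pt/ — longest licit onset from the right is /t/, leaving /p/ as coda.
V4 /e/ – V5 /q/: /nbg/; trying suffixes from longest down, /g/ is the first permitted one, so coda /nb/ | onset /g/.
V5 /q/ – V6 /q/: /g/ is a single consonant, so it becomes the next onset.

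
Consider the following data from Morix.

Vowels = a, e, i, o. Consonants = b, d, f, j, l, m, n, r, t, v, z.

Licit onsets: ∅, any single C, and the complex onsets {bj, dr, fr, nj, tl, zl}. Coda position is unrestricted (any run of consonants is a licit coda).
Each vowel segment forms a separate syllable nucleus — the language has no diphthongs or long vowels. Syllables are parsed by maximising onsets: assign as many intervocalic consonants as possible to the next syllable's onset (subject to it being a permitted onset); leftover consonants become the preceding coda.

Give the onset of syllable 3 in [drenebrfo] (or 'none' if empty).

Nuclei (vowels): e, e, o → 3 syllables.
σ1/σ2 boundary: /n/ → onset of the next syllable (single consonants are always licit onsets).
σ2/σ3 boundary: /brf/; trying suffixes from longest down, /f/ is the first permitted one, so coda /br/ | onset /f/.
So the parse is dre.nebr.fo.
Syllable 3 is /fo/: onset /f/, nucleus /o/, coda ∅.

f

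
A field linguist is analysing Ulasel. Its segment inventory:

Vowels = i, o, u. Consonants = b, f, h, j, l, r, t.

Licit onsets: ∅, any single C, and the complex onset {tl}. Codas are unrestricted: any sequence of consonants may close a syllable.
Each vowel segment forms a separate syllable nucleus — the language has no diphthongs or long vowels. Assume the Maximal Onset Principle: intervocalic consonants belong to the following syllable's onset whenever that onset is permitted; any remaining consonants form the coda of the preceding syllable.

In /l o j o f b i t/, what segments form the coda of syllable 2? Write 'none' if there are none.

f

Nuclei (vowels): o, o, i → 3 syllables.
/o…o/ gap (V1→V2): /j/ → onset of the next syllable (single consonants are always licit onsets).
/o…i/ gap (V2→V3): /fb/; trying suffixes from longest down, /b/ is the first permitted one, so coda /f/ | onset /b/.
Putting it together: lo.jof.bit.
Syllable 2 is /jof/: onset /j/, nucleus /o/, coda /f/.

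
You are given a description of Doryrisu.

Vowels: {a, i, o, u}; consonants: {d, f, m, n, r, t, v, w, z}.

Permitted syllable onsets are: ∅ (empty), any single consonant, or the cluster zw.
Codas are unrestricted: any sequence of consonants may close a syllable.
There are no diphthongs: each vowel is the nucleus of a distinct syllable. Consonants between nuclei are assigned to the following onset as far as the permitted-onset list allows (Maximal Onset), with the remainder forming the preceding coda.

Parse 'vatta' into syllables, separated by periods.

vat.ta

The vowels are a, a — 2 nuclei, so 2 syllables.
V1 /a/ – V2 /a/: /tt/ — longest licit onset from the right is /t/, leaving /t/ as coda.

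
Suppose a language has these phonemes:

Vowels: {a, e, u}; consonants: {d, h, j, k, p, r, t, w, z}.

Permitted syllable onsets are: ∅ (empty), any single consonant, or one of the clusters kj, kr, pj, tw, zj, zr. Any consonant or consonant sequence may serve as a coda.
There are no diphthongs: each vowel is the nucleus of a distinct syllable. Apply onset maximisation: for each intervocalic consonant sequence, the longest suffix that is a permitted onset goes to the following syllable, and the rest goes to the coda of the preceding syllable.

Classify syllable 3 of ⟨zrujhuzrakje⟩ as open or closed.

open

The vowels are u, u, a, e — 4 nuclei, so 4 syllables.
Between /u/ (V1) and /u/ (V2): /jh/ splits as /j/ + /h/ (/h/ is the longest suffix that is a licit onset).
Between /u/ (V2) and /a/ (V3): /zr/ is a licit onset in full, so it all attaches to the next syllable.
Between /a/ (V3) and /e/ (V4): /kj/ — entire cluster is a permitted onset → onset /kj/, coda ∅.
So the parse is zruj.hu.zra.kje.
Syllable 3 is /zra/; it ends in its nucleus with no coda, so it is open.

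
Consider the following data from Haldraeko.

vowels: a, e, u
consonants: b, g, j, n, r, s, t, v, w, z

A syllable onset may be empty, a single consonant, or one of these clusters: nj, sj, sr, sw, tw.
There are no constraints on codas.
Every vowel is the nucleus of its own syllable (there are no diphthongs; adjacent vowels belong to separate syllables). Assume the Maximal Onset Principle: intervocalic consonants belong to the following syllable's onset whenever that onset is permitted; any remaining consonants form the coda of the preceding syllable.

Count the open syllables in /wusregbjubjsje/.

Nuclei (vowels): u, e, u, e → 4 syllables.
Between /u/ (V1) and /e/ (V2): /sr/ — entire cluster is a permitted onset → onset /sr/, coda ∅.
Between /e/ (V2) and /u/ (V3): /gbj/ splits as /gb/ + /j/ (/j/ is the longest suffix that is a licit onset).
Between /u/ (V3) and /e/ (V4): /bjsj/ — longest licit onset from the right is /sj/, leaving /bj/ as coda.
Putting it together: wu.sregb.jubj.sje.
Classifying each syllable: /wu/ (open), /sregb/ (closed), /jubj/ (closed), /sje/ (open).
Open syllables: 2.

2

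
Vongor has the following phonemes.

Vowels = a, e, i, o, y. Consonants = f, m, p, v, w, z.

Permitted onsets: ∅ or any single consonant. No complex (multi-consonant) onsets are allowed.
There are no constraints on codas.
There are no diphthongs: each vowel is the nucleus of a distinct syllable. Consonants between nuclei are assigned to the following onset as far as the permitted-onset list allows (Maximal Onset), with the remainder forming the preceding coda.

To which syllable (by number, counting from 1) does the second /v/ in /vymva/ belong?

2

Nuclei (vowels): y, a → 2 syllables.
V1 /y/ – V2 /a/: /mv/; trying suffixes from longest down, /v/ is the first permitted one, so coda /m/ | onset /v/.
Putting it together: vym.va.
The second /v/ is in the onset of syllable 2 (/va/).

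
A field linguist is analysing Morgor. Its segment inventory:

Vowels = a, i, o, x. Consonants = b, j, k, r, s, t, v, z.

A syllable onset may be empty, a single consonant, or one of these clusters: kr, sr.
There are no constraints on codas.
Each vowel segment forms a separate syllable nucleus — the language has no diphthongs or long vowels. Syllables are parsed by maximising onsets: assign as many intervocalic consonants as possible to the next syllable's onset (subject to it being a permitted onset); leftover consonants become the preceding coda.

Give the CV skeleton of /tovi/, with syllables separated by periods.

CV.CV

The vowels are o, i — 2 nuclei, so 2 syllables.
/o…i/ gap (V1→V2): just /v/ — single C goes to the following onset.
Putting it together: to.vi.
Mapping each syllable to C/V: /to/ → CV, /vi/ → CV.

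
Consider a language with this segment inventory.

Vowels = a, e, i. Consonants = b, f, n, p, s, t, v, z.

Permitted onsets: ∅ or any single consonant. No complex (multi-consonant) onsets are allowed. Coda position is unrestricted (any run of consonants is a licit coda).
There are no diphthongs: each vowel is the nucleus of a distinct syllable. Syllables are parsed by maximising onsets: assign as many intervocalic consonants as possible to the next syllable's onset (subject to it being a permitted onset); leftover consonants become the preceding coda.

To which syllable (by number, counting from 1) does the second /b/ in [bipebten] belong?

The vowels are i, e, e — 3 nuclei, so 3 syllables.
/i…e/ gap (V1→V2): just /p/ — single C goes to the following onset.
/e…e/ gap (V2→V3): /bt/ — longest licit onset from the right is /t/, leaving /b/ as coda.
Syllabification: bi.peb.ten.
The second /b/ is in the coda of syllable 2 (/peb/).

2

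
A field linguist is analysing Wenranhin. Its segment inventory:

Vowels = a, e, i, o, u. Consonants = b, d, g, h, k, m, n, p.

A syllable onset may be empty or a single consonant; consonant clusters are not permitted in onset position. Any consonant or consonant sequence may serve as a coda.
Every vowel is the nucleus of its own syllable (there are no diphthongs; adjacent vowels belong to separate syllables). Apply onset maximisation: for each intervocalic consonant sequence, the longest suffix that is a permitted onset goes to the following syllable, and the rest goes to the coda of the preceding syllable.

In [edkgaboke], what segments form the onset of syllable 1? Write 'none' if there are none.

none

Vowels present: e, a, o, e; each is a nucleus, giving 4 syllables.
σ1/σ2 boundary: /dkg/; trying suffixes from longest down, /g/ is the first permitted one, so coda /dk/ | onset /g/.
σ2/σ3 boundary: /b/ → onset of the next syllable (single consonants are always licit onsets).
σ3/σ4 boundary: /k/ → onset of the next syllable (single consonants are always licit onsets).
Result: edk.ga.bo.ke.
Syllable 1 is /edk/: onset ∅, nucleus /e/, coda /dk/.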